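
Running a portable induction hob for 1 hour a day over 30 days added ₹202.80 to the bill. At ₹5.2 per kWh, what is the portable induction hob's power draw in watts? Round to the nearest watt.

1300 W

Energy = ₹202.80 ÷ ₹5.2/kWh = 39 kWh
Runtime = 1 h/day × 30 days = 30 h
Power = 39 kWh ÷ 30 h = 1.3 kW = 1300 W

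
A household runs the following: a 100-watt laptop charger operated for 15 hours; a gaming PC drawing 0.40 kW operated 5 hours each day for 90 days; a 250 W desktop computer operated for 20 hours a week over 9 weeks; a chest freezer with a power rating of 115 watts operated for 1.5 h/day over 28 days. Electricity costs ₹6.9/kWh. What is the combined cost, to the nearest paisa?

laptop charger: 0.1 kW × 15 h = 1.5 kWh
gaming PC: Runtime = 5 h/day × 90 days = 450 h
gaming PC: 0.4 kW × 450 h = 180 kWh
desktop computer: Runtime = 20 h/week × 9 weeks = 180 h
desktop computer: 0.25 kW × 180 h = 45 kWh
chest freezer: Runtime = 1.5 h/day × 28 days = 42 h
chest freezer: 0.115 kW × 42 h = 4.83 kWh
Total energy = 231.33 kWh
Cost = 231.33 × ₹6.9 = ₹1596.18

₹1596.18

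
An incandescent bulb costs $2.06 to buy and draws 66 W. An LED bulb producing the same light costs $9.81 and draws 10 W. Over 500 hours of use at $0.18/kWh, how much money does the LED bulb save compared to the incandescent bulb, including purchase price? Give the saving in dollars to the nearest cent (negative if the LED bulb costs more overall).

incandescent bulb: $2.06 + (66/1000) kW × 500 h × $0.18 = $2.06 + $5.94 = $8
LED bulb: $9.81 + (10/1000) kW × 500 h × $0.18 = $9.81 + $0.9 = $10.71
Saving = $8 − $10.71 = −$2.71

-$2.71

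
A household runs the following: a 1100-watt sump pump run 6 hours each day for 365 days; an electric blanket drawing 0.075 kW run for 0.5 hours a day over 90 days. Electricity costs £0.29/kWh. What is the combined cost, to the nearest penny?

sump pump: Runtime = 6 h/day × 365 days = 2190 h
sump pump: 1.1 kW × 2190 h = 2409 kWh
electric blanket: Runtime = 0.5 h/day × 90 days = 45 h
electric blanket: 0.075 kW × 45 h = 3.375 kWh
Total energy = 2412.375 kWh
Cost = 2412.375 × £0.29 = £699.59

£699.59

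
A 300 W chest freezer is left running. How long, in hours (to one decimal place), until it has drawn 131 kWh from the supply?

436.7 h

Hours = 131 kWh ÷ 0.3 kW = 436.7 h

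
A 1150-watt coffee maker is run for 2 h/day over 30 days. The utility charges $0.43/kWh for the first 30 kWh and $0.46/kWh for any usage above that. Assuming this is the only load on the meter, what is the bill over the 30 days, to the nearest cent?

$30.84

Runtime = 2 h/day × 30 days = 60 h
Energy = 1.15 kW × 60 h = 69 kWh
Tier 1 (0–30 kWh): 30 × $0.43 = $12.9
Above 30 kWh: 39 × $0.46 = $17.94
Bill = $30.84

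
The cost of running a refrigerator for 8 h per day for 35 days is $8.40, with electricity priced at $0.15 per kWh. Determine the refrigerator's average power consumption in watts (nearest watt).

200 W

Energy = $8.40 ÷ $0.15/kWh = 56 kWh
Runtime = 8 h/day × 35 days = 280 h
Power = 56 kWh ÷ 280 h = 0.2 kW = 200 W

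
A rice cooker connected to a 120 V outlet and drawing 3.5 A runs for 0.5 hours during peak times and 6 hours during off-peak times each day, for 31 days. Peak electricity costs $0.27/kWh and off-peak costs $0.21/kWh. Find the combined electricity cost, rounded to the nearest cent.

$18.16

Power = 3.5 A × 120 V = 420 W = 0.42 kW
Peak energy = 0.42 kW × 0.5 h × 31 = 6.51 kWh
Off-peak energy = 0.42 kW × 6 h × 31 = 78.12 kWh
Cost = 6.51 × $0.27 + 78.12 × $0.21 = $1.7577 + $16.4052 = $18.16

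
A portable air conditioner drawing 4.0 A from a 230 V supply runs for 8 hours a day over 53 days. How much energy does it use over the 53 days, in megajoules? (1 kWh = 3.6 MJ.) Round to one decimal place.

1404.3 MJ

Power = 4.0 A × 230 V = 920 W = 0.92 kW
Runtime = 8 h/day × 53 days = 424 h
Energy = 0.92 kW × 424 h = 390.08 kWh
= 390.08 × 3.6 MJ = 1404.3 MJ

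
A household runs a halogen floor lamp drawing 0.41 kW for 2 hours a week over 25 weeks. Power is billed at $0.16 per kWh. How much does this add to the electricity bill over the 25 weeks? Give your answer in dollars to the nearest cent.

Runtime = 2 h/week × 25 weeks = 50 h
Energy = 0.41 kW × 50 h = 20.5 kWh
Cost = 20.5 kWh × $0.16/kWh = $3.28

$3.28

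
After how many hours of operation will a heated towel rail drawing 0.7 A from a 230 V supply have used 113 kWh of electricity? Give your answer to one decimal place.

701.9 h

Power = 0.7 A × 230 V = 161 W = 0.161 kW
Hours = 113 kWh ÷ 0.161 kW = 701.9 h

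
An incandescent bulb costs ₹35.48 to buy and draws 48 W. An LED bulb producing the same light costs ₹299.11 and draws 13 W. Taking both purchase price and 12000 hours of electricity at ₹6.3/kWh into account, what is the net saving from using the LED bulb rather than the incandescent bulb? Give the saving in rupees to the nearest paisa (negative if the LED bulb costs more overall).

incandescent bulb: ₹35.48 + (48/1000) kW × 12000 h × ₹6.3 = ₹35.48 + ₹3628.8 = ₹3664.28
LED bulb: ₹299.11 + (13/1000) kW × 12000 h × ₹6.3 = ₹299.11 + ₹982.8 = ₹1281.91
Saving = ₹3664.28 − ₹1281.91 = ₹2382.37

₹2382.37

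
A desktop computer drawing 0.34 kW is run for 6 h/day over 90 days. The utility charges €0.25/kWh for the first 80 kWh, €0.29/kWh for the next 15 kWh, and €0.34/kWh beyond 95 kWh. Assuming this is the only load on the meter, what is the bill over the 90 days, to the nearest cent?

€54.47

Runtime = 6 h/day × 90 days = 540 h
Energy = 0.34 kW × 540 h = 183.6 kWh
Tier 1 (0–80 kWh): 80 × €0.25 = €20
Tier 2 (80–95 kWh): 15 × €0.29 = €4.35
Above 95 kWh: 88.6 × €0.34 = €30.124
Bill = €54.47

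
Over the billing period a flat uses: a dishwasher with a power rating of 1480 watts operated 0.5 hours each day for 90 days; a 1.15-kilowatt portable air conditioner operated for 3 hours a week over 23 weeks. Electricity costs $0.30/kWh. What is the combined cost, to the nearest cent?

$43.79

dishwasher: Runtime = 0.5 h/day × 90 days = 45 h
dishwasher: 1.48 kW × 45 h = 66.6 kWh
portable air conditioner: Runtime = 3 h/week × 23 weeks = 69 h
portable air conditioner: 1.15 kW × 69 h = 79.35 kWh
Total energy = 145.95 kWh
Cost = 145.95 × $0.30 = $43.79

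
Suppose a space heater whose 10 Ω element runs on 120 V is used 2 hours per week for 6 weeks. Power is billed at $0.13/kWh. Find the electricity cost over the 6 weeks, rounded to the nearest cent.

$2.25

Power = V²/R = 120²/10 = 1440 W = 1.44 kW
Runtime = 2 h/week × 6 weeks = 12 h
Energy = 1.44 kW × 12 h = 17.28 kWh
Cost = 17.28 kWh × $0.13/kWh = $2.25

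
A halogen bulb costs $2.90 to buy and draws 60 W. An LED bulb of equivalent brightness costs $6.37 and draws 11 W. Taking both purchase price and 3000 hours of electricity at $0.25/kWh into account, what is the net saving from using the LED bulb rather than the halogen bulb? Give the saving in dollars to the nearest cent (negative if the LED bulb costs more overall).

halogen bulb: $2.90 + (60/1000) kW × 3000 h × $0.25 = $2.90 + $45 = $47.9
LED bulb: $6.37 + (11/1000) kW × 3000 h × $0.25 = $6.37 + $8.25 = $14.62
Saving = $47.9 − $14.62 = $33.28

$33.28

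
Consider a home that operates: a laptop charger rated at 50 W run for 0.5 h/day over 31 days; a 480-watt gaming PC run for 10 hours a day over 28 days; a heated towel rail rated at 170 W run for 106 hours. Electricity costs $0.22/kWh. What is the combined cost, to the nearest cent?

$33.70

laptop charger: Runtime = 0.5 h/day × 31 days = 15.5 h
laptop charger: 0.05 kW × 15.5 h = 0.775 kWh
gaming PC: Runtime = 10 h/day × 28 days = 280 h
gaming PC: 0.48 kW × 280 h = 134.4 kWh
heated towel rail: 0.17 kW × 106 h = 18.02 kWh
Total energy = 153.195 kWh
Cost = 153.195 × $0.22 = $33.70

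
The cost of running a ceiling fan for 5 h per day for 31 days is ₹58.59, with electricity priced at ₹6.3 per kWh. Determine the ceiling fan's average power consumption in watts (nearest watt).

Energy = ₹58.59 ÷ ₹6.3/kWh = 9.3 kWh
Runtime = 5 h/day × 31 days = 155 h
Power = 9.3 kWh ÷ 155 h = 0.06 kW = 60 W

60 W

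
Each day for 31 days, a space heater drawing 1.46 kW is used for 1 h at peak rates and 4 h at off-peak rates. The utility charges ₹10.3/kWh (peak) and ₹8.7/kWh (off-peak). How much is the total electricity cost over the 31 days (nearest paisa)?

₹2041.23

Peak energy = 1.46 kW × 1 h × 31 = 45.26 kWh
Off-peak energy = 1.46 kW × 4 h × 31 = 181.04 kWh
Cost = 45.26 × ₹10.3 + 181.04 × ₹8.7 = ₹466.178 + ₹1575.048 = ₹2041.23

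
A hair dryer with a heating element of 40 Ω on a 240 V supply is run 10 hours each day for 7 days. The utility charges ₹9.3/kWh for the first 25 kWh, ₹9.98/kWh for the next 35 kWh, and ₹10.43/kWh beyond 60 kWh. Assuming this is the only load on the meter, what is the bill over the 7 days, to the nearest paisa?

₹1007.34

Power = V²/R = 240²/40 = 1440 W = 1.44 kW
Runtime = 10 h/day × 7 days = 70 h
Energy = 1.44 kW × 70 h = 100.8 kWh
Tier 1 (0–25 kWh): 25 × ₹9.3 = ₹232.5
Tier 2 (25–60 kWh): 35 × ₹9.98 = ₹349.3
Above 60 kWh: 40.8 × ₹10.43 = ₹425.544
Bill = ₹1007.34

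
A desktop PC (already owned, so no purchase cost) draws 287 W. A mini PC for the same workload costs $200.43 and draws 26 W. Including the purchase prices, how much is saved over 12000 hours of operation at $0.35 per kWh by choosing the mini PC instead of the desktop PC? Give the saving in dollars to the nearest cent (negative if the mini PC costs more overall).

$895.77

desktop PC: $0.00 + (287/1000) kW × 12000 h × $0.35 = $0.00 + $1205.4 = $1205.4
mini PC: $200.43 + (26/1000) kW × 12000 h × $0.35 = $200.43 + $109.2 = $309.63
Saving = $1205.4 − $309.63 = $895.77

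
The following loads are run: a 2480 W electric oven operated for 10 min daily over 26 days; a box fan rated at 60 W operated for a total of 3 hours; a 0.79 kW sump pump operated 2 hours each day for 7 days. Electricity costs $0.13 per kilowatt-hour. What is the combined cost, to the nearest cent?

electric oven: Runtime = 10 min × 26 = 260 min = 4.333333… h
electric oven: 2.48 kW × 4.333333… h = 10.746666… kWh
box fan: 0.06 kW × 3 h = 0.18 kWh
sump pump: Runtime = 2 h/day × 7 days = 14 h
sump pump: 0.79 kW × 14 h = 11.06 kWh
Total energy = 21.986666… kWh
Cost = 21.986666… × $0.13 = $2.86

$2.86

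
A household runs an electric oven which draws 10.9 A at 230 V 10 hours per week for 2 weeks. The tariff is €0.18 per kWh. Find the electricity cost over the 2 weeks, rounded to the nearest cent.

€9.03

Power = 10.9 A × 230 V = 2507 W = 2.507 kW
Runtime = 10 h/week × 2 weeks = 20 h
Energy = 2.507 kW × 20 h = 50.14 kWh
Cost = 50.14 kWh × €0.18/kWh = €9.03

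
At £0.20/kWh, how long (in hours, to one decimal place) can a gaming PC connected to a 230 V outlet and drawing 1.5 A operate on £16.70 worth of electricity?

242.0 h

Power = 1.5 A × 230 V = 345 W = 0.345 kW
Energy available = £16.70 ÷ £0.20/kWh = 83.5 kWh
Hours = 83.5 kWh ÷ 0.345 kW = 242.0 h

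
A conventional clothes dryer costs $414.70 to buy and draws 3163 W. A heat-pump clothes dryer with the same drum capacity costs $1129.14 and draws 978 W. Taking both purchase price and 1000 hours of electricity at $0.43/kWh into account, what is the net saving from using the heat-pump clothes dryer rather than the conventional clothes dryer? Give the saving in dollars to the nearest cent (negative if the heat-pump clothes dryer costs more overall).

$225.11

conventional clothes dryer: $414.70 + (3163/1000) kW × 1000 h × $0.43 = $414.70 + $1360.09 = $1774.79
heat-pump clothes dryer: $1129.14 + (978/1000) kW × 1000 h × $0.43 = $1129.14 + $420.54 = $1549.68
Saving = $1774.79 − $1549.68 = $225.11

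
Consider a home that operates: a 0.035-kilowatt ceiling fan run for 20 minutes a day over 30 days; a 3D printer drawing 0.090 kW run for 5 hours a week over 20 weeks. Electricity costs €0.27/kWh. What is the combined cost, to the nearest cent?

ceiling fan: Runtime = 20 min × 30 = 600 min = 10 h
ceiling fan: 0.035 kW × 10 h = 0.35 kWh
3D printer: Runtime = 5 h/week × 20 weeks = 100 h
3D printer: 0.09 kW × 100 h = 9 kWh
Total energy = 9.35 kWh
Cost = 9.35 × €0.27 = €2.52

€2.52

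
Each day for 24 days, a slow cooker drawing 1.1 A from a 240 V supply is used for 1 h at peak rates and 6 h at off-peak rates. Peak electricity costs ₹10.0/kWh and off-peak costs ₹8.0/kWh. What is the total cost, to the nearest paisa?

Power = 1.1 A × 240 V = 264 W = 0.264 kW
Peak energy = 0.264 kW × 1 h × 24 = 6.336 kWh
Off-peak energy = 0.264 kW × 6 h × 24 = 38.016 kWh
Cost = 6.336 × ₹10.0 + 38.016 × ₹8.0 = ₹63.36 + ₹304.128 = ₹367.49

₹367.49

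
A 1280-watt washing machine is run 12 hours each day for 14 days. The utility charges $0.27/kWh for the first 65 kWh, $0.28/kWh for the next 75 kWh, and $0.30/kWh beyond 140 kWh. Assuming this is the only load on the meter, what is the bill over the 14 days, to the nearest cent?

$61.06

Runtime = 12 h/day × 14 days = 168 h
Energy = 1.28 kW × 168 h = 215.04 kWh
Tier 1 (0–65 kWh): 65 × $0.27 = $17.55
Tier 2 (65–140 kWh): 75 × $0.28 = $21
Above 140 kWh: 75.04 × $0.30 = $22.512
Bill = $61.06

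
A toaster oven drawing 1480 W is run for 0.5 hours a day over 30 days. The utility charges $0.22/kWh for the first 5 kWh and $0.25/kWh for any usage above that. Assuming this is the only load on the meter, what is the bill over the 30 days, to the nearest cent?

Runtime = 0.5 h/day × 30 days = 15 h
Energy = 1.48 kW × 15 h = 22.2 kWh
Tier 1 (0–5 kWh): 5 × $0.22 = $1.1
Above 5 kWh: 17.2 × $0.25 = $4.3
Bill = $5.40

$5.40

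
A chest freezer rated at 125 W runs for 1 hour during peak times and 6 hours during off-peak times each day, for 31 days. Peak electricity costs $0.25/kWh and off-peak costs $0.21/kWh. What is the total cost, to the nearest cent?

Peak energy = 0.125 kW × 1 h × 31 = 3.875 kWh
Off-peak energy = 0.125 kW × 6 h × 31 = 23.25 kWh
Cost = 3.875 × $0.25 + 23.25 × $0.21 = $0.96875 + $4.8825 = $5.85

$5.85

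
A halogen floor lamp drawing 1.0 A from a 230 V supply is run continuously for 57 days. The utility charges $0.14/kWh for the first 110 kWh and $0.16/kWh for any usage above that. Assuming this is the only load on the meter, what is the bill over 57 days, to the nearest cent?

Power = 1.0 A × 230 V = 230 W = 0.23 kW
Runtime = 24 h × 57 = 1368 h
Energy = 0.23 kW × 1368 h = 314.64 kWh
Tier 1 (0–110 kWh): 110 × $0.14 = $15.4
Above 110 kWh: 204.64 × $0.16 = $32.7424
Bill = $48.14

$48.14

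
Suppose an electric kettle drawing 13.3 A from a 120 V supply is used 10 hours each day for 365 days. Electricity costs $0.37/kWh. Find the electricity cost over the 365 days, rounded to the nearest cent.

$2155.40

Power = 13.3 A × 120 V = 1596 W = 1.596 kW
Runtime = 10 h/day × 365 days = 3650 h
Energy = 1.596 kW × 3650 h = 5825.4 kWh
Cost = 5825.4 kWh × $0.37/kWh = $2155.40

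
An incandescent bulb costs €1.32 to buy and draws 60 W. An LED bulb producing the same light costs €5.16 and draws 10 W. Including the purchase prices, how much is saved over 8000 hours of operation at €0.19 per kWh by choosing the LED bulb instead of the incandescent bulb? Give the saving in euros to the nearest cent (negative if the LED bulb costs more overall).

€72.16

incandescent bulb: €1.32 + (60/1000) kW × 8000 h × €0.19 = €1.32 + €91.2 = €92.52
LED bulb: €5.16 + (10/1000) kW × 8000 h × €0.19 = €5.16 + €15.2 = €20.36
Saving = €92.52 − €20.36 = €72.16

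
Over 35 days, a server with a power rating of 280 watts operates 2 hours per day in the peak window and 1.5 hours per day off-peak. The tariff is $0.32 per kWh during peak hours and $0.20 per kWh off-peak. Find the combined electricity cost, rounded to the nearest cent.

Peak energy = 0.28 kW × 2 h × 35 = 19.6 kWh
Off-peak energy = 0.28 kW × 1.5 h × 35 = 14.7 kWh
Cost = 19.6 × $0.32 + 14.7 × $0.20 = $6.272 + $2.94 = $9.21

$9.21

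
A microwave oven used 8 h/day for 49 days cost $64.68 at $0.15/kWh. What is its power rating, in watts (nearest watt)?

1100 W

Energy = $64.68 ÷ $0.15/kWh = 431.2 kWh
Runtime = 8 h/day × 49 days = 392 h
Power = 431.2 kWh ÷ 392 h = 1.1 kW = 1100 W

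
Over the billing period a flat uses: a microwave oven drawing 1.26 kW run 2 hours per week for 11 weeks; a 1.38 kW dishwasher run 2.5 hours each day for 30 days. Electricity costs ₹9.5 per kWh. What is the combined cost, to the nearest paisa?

microwave oven: Runtime = 2 h/week × 11 weeks = 22 h
microwave oven: 1.26 kW × 22 h = 27.72 kWh
dishwasher: Runtime = 2.5 h/day × 30 days = 75 h
dishwasher: 1.38 kW × 75 h = 103.5 kWh
Total energy = 131.22 kWh
Cost = 131.22 × ₹9.5 = ₹1246.59

₹1246.59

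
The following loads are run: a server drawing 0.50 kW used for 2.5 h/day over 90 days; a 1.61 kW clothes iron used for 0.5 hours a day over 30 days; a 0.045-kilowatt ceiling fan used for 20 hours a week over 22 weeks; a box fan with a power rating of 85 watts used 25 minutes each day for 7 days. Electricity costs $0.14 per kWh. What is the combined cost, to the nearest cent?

$21.94

server: Runtime = 2.5 h/day × 90 days = 225 h
server: 0.5 kW × 225 h = 112.5 kWh
clothes iron: Runtime = 0.5 h/day × 30 days = 15 h
clothes iron: 1.61 kW × 15 h = 24.15 kWh
ceiling fan: Runtime = 20 h/week × 22 weeks = 440 h
ceiling fan: 0.045 kW × 440 h = 19.8 kWh
box fan: Runtime = 25 min × 7 = 175 min = 2.916666… h
box fan: 0.085 kW × 2.916666… h = 0.247916… kWh
Total energy = 156.697916… kWh
Cost = 156.697916… × $0.14 = $21.94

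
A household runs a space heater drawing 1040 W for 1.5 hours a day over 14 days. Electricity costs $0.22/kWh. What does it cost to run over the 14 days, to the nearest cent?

Runtime = 1.5 h/day × 14 days = 21 h
Energy = 1.04 kW × 21 h = 21.84 kWh
Cost = 21.84 kWh × $0.22/kWh = $4.80

$4.80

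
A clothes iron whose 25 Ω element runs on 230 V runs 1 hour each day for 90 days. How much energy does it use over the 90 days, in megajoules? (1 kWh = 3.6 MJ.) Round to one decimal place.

685.6 MJ

Power = V²/R = 230²/25 = 2116 W = 2.116 kW
Runtime = 1 h/day × 90 days = 90 h
Energy = 2.116 kW × 90 h = 190.44 kWh
= 190.44 × 3.6 MJ = 685.6 MJ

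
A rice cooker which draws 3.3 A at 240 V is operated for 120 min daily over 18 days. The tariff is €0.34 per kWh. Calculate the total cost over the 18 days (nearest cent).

€9.69

Power = 3.3 A × 240 V = 792 W = 0.792 kW
Runtime = 120 min × 18 = 2160 min = 36 h
Energy = 0.792 kW × 36 h = 28.512 kWh
Cost = 28.512 kWh × €0.34/kWh = €9.69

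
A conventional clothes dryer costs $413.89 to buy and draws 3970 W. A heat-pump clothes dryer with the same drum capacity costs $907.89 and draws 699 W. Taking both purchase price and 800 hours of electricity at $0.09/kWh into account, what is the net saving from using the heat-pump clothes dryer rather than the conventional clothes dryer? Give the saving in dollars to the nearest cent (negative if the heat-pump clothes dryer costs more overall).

-$258.49

conventional clothes dryer: $413.89 + (3970/1000) kW × 800 h × $0.09 = $413.89 + $285.84 = $699.73
heat-pump clothes dryer: $907.89 + (699/1000) kW × 800 h × $0.09 = $907.89 + $50.328 = $958.218
Saving = $699.73 − $958.218 = −$258.488 → -$258.49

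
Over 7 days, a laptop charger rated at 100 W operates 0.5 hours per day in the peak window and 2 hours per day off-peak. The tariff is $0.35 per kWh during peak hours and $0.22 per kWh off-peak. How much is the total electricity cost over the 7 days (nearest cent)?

Peak energy = 0.1 kW × 0.5 h × 7 = 0.35 kWh
Off-peak energy = 0.1 kW × 2 h × 7 = 1.4 kWh
Cost = 0.35 × $0.35 + 1.4 × $0.22 = $0.1225 + $0.308 = $0.43

$0.43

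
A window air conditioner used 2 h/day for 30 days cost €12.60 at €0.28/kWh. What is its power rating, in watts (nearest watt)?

Energy = €12.60 ÷ €0.28/kWh = 45 kWh
Runtime = 2 h/day × 30 days = 60 h
Power = 45 kWh ÷ 60 h = 0.75 kW = 750 W

750 W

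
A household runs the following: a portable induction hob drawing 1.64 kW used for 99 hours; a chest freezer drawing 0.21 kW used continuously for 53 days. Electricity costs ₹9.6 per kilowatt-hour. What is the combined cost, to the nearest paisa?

portable induction hob: 1.64 kW × 99 h = 162.36 kWh
chest freezer: Runtime = 24 h × 53 = 1272 h
chest freezer: 0.21 kW × 1272 h = 267.12 kWh
Total energy = 429.48 kWh
Cost = 429.48 × ₹9.6 = ₹4123.01

₹4123.01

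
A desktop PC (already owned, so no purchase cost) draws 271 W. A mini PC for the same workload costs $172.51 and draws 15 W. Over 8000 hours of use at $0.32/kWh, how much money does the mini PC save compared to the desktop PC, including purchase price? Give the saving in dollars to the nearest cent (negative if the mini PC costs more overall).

$482.85

desktop PC: $0.00 + (271/1000) kW × 8000 h × $0.32 = $0.00 + $693.76 = $693.76
mini PC: $172.51 + (15/1000) kW × 8000 h × $0.32 = $172.51 + $38.4 = $210.91
Saving = $693.76 − $210.91 = $482.85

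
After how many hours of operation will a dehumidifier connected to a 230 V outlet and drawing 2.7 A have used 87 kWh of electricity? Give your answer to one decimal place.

140.1 h

Power = 2.7 A × 230 V = 621 W = 0.621 kW
Hours = 87 kWh ÷ 0.621 kW = 140.1 h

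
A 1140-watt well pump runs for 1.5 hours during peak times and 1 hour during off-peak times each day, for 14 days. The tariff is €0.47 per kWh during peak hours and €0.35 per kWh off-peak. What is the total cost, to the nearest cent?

€16.84

Peak energy = 1.14 kW × 1.5 h × 14 = 23.94 kWh
Off-peak energy = 1.14 kW × 1 h × 14 = 15.96 kWh
Cost = 23.94 × €0.47 + 15.96 × €0.35 = €11.2518 + €5.586 = €16.84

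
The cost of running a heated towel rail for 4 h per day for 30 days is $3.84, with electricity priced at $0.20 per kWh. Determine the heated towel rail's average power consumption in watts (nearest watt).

160 W

Energy = $3.84 ÷ $0.20/kWh = 19.2 kWh
Runtime = 4 h/day × 30 days = 120 h
Power = 19.2 kWh ÷ 120 h = 0.16 kW = 160 W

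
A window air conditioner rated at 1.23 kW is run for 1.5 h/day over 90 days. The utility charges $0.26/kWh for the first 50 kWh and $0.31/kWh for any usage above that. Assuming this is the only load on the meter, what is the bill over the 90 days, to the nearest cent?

$48.98

Runtime = 1.5 h/day × 90 days = 135 h
Energy = 1.23 kW × 135 h = 166.05 kWh
Tier 1 (0–50 kWh): 50 × $0.26 = $13
Above 50 kWh: 116.05 × $0.31 = $35.9755
Bill = $48.98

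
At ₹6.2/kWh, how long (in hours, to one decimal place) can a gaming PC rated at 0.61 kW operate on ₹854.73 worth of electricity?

226.0 h

Energy available = ₹854.73 ÷ ₹6.2/kWh = 137.8597 kWh
Hours = 137.8597 kWh ÷ 0.61 kW = 226.0 h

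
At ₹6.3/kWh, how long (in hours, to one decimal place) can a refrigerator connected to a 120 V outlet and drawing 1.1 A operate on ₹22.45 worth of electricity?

Power = 1.1 A × 120 V = 132 W = 0.132 kW
Energy available = ₹22.45 ÷ ₹6.3/kWh = 3.5635 kWh
Hours = 3.5635 kWh ÷ 0.132 kW = 27.0 h

27.0 h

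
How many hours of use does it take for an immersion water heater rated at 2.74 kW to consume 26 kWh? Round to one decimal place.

9.5 h

Hours = 26 kWh ÷ 2.74 kW = 9.5 h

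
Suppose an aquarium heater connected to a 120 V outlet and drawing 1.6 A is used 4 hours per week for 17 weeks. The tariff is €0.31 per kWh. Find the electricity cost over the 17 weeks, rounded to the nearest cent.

€4.05

Power = 1.6 A × 120 V = 192 W = 0.192 kW
Runtime = 4 h/week × 17 weeks = 68 h
Energy = 0.192 kW × 68 h = 13.056 kWh
Cost = 13.056 kWh × €0.31/kWh = €4.05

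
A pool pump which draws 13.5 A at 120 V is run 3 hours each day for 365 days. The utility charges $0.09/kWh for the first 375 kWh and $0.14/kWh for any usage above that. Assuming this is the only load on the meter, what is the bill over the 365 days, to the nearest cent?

$229.60

Power = 13.5 A × 120 V = 1620 W = 1.62 kW
Runtime = 3 h/day × 365 days = 1095 h
Energy = 1.62 kW × 1095 h = 1773.9 kWh
Tier 1 (0–375 kWh): 375 × $0.09 = $33.75
Above 375 kWh: 1398.9 × $0.14 = $195.846
Bill = $229.60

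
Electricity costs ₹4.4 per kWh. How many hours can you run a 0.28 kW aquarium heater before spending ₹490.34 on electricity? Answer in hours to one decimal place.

Energy available = ₹490.34 ÷ ₹4.4/kWh = 111.4409 kWh
Hours = 111.4409 kWh ÷ 0.28 kW = 398.0 h

398.0 h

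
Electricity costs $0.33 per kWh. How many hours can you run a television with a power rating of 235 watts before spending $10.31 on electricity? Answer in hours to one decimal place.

132.9 h

Energy available = $10.31 ÷ $0.33/kWh = 31.2424 kWh
Hours = 31.2424 kWh ÷ 0.235 kW = 132.9 h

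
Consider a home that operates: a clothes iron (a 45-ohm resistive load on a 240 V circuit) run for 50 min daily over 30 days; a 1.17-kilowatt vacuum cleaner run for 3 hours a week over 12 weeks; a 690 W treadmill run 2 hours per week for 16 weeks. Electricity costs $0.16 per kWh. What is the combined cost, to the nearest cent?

$15.39

clothes iron: Power = V²/R = 240²/45 = 1280 W = 1.28 kW
clothes iron: Runtime = 50 min × 30 = 1500 min = 25 h
clothes iron: 1.28 kW × 25 h = 32 kWh
vacuum cleaner: Runtime = 3 h/week × 12 weeks = 36 h
vacuum cleaner: 1.17 kW × 36 h = 42.12 kWh
treadmill: Runtime = 2 h/week × 16 weeks = 32 h
treadmill: 0.69 kW × 32 h = 22.08 kWh
Total energy = 96.2 kWh
Cost = 96.2 × $0.16 = $15.39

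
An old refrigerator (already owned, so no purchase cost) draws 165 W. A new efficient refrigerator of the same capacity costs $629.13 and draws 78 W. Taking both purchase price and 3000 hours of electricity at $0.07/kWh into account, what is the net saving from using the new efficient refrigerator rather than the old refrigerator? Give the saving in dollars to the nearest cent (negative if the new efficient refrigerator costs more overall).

old refrigerator: $0.00 + (165/1000) kW × 3000 h × $0.07 = $0.00 + $34.65 = $34.65
new efficient refrigerator: $629.13 + (78/1000) kW × 3000 h × $0.07 = $629.13 + $16.38 = $645.51
Saving = $34.65 − $645.51 = −$610.86

-$610.86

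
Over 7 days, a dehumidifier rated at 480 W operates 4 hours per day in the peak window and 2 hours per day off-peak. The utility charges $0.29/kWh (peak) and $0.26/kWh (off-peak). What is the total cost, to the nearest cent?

$5.64

Peak energy = 0.48 kW × 4 h × 7 = 13.44 kWh
Off-peak energy = 0.48 kW × 2 h × 7 = 6.72 kWh
Cost = 13.44 × $0.29 + 6.72 × $0.26 = $3.8976 + $1.7472 = $5.64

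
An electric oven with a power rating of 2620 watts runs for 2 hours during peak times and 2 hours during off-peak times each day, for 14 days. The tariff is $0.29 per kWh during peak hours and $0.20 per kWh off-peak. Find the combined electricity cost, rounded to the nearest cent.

$35.95

Peak energy = 2.62 kW × 2 h × 14 = 73.36 kWh
Off-peak energy = 2.62 kW × 2 h × 14 = 73.36 kWh
Cost = 73.36 × $0.29 + 73.36 × $0.20 = $21.2744 + $14.672 = $35.95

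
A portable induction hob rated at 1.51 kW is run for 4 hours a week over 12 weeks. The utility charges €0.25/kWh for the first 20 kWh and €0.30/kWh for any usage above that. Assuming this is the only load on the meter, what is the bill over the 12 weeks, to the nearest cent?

Runtime = 4 h/week × 12 weeks = 48 h
Energy = 1.51 kW × 48 h = 72.48 kWh
Tier 1 (0–20 kWh): 20 × €0.25 = €5
Above 20 kWh: 52.48 × €0.30 = €15.744
Bill = €20.74

€20.74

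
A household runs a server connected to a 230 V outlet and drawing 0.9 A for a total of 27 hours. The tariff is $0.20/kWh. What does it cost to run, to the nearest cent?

Power = 0.9 A × 230 V = 207 W = 0.207 kW
Energy = 0.207 kW × 27 h = 5.589 kWh
Cost = 5.589 kWh × $0.20/kWh = $1.12

$1.12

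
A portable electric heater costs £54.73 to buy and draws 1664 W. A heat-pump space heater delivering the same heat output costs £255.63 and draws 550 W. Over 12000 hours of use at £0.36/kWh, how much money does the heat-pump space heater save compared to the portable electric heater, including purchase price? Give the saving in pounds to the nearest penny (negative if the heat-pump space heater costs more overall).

£4611.58

portable electric heater: £54.73 + (1664/1000) kW × 12000 h × £0.36 = £54.73 + £7188.48 = £7243.21
heat-pump space heater: £255.63 + (550/1000) kW × 12000 h × £0.36 = £255.63 + £2376 = £2631.63
Saving = £7243.21 − £2631.63 = £4611.58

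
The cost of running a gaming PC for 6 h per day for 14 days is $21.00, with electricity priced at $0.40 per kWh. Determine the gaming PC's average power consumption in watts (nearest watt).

Energy = $21.00 ÷ $0.40/kWh = 52.5 kWh
Runtime = 6 h/day × 14 days = 84 h
Power = 52.5 kWh ÷ 84 h = 0.625 kW = 625 W

625 W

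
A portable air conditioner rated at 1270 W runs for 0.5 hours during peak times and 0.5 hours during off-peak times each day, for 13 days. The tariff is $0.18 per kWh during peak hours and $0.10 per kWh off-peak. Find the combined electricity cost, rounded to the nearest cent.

Peak energy = 1.27 kW × 0.5 h × 13 = 8.255 kWh
Off-peak energy = 1.27 kW × 0.5 h × 13 = 8.255 kWh
Cost = 8.255 × $0.18 + 8.255 × $0.10 = $1.4859 + $0.8255 = $2.31

$2.31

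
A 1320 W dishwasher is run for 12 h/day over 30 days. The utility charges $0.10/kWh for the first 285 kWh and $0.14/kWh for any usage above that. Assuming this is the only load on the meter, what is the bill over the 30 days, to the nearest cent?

Runtime = 12 h/day × 30 days = 360 h
Energy = 1.32 kW × 360 h = 475.2 kWh
Tier 1 (0–285 kWh): 285 × $0.10 = $28.5
Above 285 kWh: 190.2 × $0.14 = $26.628
Bill = $55.13

$55.13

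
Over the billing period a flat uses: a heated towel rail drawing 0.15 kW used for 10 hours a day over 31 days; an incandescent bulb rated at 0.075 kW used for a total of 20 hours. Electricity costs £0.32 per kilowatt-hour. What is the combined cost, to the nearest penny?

£15.36

heated towel rail: Runtime = 10 h/day × 31 days = 310 h
heated towel rail: 0.15 kW × 310 h = 46.5 kWh
incandescent bulb: 0.075 kW × 20 h = 1.5 kWh
Total energy = 48 kWh
Cost = 48 × £0.32 = £15.36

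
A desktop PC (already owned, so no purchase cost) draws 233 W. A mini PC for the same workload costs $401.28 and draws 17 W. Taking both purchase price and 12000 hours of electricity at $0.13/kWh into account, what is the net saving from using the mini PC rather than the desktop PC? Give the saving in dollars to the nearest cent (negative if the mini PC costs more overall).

-$64.32

desktop PC: $0.00 + (233/1000) kW × 12000 h × $0.13 = $0.00 + $363.48 = $363.48
mini PC: $401.28 + (17/1000) kW × 12000 h × $0.13 = $401.28 + $26.52 = $427.8
Saving = $363.48 − $427.8 = −$64.32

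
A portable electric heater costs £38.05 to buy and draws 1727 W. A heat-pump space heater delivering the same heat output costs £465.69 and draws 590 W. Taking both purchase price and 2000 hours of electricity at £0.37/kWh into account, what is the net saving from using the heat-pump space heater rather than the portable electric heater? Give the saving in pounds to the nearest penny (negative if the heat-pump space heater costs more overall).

£413.74

portable electric heater: £38.05 + (1727/1000) kW × 2000 h × £0.37 = £38.05 + £1277.98 = £1316.03
heat-pump space heater: £465.69 + (590/1000) kW × 2000 h × £0.37 = £465.69 + £436.6 = £902.29
Saving = £1316.03 − £902.29 = £413.74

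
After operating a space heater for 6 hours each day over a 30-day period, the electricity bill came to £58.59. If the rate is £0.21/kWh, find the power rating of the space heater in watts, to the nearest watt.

Energy = £58.59 ÷ £0.21/kWh = 279 kWh
Runtime = 6 h/day × 30 days = 180 h
Power = 279 kWh ÷ 180 h = 1.55 kW = 1550 W

1550 W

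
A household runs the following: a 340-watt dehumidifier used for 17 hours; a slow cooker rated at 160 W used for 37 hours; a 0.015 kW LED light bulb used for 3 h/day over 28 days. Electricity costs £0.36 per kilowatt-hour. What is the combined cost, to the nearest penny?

£4.67

dehumidifier: 0.34 kW × 17 h = 5.78 kWh
slow cooker: 0.16 kW × 37 h = 5.92 kWh
LED light bulb: Runtime = 3 h/day × 28 days = 84 h
LED light bulb: 0.015 kW × 84 h = 1.26 kWh
Total energy = 12.96 kWh
Cost = 12.96 × £0.36 = £4.67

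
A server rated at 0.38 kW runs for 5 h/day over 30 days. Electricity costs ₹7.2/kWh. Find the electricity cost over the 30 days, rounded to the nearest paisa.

₹410.40

Runtime = 5 h/day × 30 days = 150 h
Energy = 0.38 kW × 150 h = 57 kWh
Cost = 57 kWh × ₹7.2/kWh = ₹410.40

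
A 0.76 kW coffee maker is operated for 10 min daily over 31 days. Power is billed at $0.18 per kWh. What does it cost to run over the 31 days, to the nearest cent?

$0.71

Runtime = 10 min × 31 = 310 min = 5.166666… h
Energy = 0.76 kW × 5.166666… h = 3.926666… kWh
Cost = 3.926666… kWh × $0.18/kWh = $0.71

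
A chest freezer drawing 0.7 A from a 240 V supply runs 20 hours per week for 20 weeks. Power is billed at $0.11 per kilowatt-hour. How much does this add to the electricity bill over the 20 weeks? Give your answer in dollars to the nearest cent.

Power = 0.7 A × 240 V = 168 W = 0.168 kW
Runtime = 20 h/week × 20 weeks = 400 h
Energy = 0.168 kW × 400 h = 67.2 kWh
Cost = 67.2 kWh × $0.11/kWh = $7.39

$7.39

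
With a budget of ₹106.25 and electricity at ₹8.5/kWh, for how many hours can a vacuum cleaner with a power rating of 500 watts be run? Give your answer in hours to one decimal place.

25.0 h

Energy available = ₹106.25 ÷ ₹8.5/kWh = 12.5 kWh
Hours = 12.5 kWh ÷ 0.5 kW = 25.0 h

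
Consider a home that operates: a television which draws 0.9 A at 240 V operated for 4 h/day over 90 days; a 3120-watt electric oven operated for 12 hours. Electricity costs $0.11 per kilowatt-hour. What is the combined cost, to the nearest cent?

television: Power = 0.9 A × 240 V = 216 W = 0.216 kW
television: Runtime = 4 h/day × 90 days = 360 h
television: 0.216 kW × 360 h = 77.76 kWh
electric oven: 3.12 kW × 12 h = 37.44 kWh
Total energy = 115.2 kWh
Cost = 115.2 × $0.11 = $12.67

$12.67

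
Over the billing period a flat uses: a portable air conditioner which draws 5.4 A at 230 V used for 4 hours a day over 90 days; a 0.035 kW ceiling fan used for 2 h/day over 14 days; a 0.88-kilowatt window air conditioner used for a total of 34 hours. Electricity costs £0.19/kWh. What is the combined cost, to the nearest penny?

portable air conditioner: Power = 5.4 A × 230 V = 1242 W = 1.242 kW
portable air conditioner: Runtime = 4 h/day × 90 days = 360 h
portable air conditioner: 1.242 kW × 360 h = 447.12 kWh
ceiling fan: Runtime = 2 h/day × 14 days = 28 h
ceiling fan: 0.035 kW × 28 h = 0.98 kWh
window air conditioner: 0.88 kW × 34 h = 29.92 kWh
Total energy = 478.02 kWh
Cost = 478.02 × £0.19 = £90.82

£90.82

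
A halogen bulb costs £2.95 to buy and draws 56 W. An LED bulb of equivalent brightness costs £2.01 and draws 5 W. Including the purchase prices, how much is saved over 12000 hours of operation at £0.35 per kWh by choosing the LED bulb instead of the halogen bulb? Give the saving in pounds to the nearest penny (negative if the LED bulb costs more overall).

£215.14

halogen bulb: £2.95 + (56/1000) kW × 12000 h × £0.35 = £2.95 + £235.2 = £238.15
LED bulb: £2.01 + (5/1000) kW × 12000 h × £0.35 = £2.01 + £21 = £23.01
Saving = £238.15 − £23.01 = £215.14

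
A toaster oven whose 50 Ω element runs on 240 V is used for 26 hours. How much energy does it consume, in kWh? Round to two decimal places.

29.95 kWh

Power = V²/R = 240²/50 = 1152 W = 1.152 kW
Energy = 1.152 kW × 26 h = 29.952 kWh ≈ 29.95 kWh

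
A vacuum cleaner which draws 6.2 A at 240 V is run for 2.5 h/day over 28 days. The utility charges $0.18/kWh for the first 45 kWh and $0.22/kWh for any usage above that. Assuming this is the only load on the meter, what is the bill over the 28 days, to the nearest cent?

Power = 6.2 A × 240 V = 1488 W = 1.488 kW
Runtime = 2.5 h/day × 28 days = 70 h
Energy = 1.488 kW × 70 h = 104.16 kWh
Tier 1 (0–45 kWh): 45 × $0.18 = $8.1
Above 45 kWh: 59.16 × $0.22 = $13.0152
Bill = $21.12

$21.12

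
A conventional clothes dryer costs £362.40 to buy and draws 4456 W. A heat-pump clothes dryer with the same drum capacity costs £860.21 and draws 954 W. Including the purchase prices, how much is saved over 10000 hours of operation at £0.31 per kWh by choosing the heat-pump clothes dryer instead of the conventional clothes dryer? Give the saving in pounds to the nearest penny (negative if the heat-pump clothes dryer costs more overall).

conventional clothes dryer: £362.40 + (4456/1000) kW × 10000 h × £0.31 = £362.40 + £13813.6 = £14176
heat-pump clothes dryer: £860.21 + (954/1000) kW × 10000 h × £0.31 = £860.21 + £2957.4 = £3817.61
Saving = £14176 − £3817.61 = £10358.39

£10358.39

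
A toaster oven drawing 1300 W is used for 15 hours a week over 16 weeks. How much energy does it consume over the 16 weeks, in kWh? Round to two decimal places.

Runtime = 15 h/week × 16 weeks = 240 h
Energy = 1.3 kW × 240 h = 312 kWh

312.00 kWh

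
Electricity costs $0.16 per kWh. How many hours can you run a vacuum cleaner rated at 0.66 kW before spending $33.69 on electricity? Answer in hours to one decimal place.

319.0 h

Energy available = $33.69 ÷ $0.16/kWh = 210.5625 kWh
Hours = 210.5625 kWh ÷ 0.66 kW = 319.0 h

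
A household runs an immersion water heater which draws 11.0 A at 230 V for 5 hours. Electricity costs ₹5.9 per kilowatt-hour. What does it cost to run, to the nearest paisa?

Power = 11.0 A × 230 V = 2530 W = 2.53 kW
Energy = 2.53 kW × 5 h = 12.65 kWh
Cost = 12.65 kWh × ₹5.9/kWh = ₹74.64

₹74.64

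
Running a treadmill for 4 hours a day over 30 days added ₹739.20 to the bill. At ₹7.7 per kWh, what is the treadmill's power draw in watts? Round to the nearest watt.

Energy = ₹739.20 ÷ ₹7.7/kWh = 96 kWh
Runtime = 4 h/day × 30 days = 120 h
Power = 96 kWh ÷ 120 h = 0.8 kW = 800 W

800 W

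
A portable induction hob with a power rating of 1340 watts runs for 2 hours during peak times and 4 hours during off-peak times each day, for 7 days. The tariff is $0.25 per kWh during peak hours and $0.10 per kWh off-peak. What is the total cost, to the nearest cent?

$8.44

Peak energy = 1.34 kW × 2 h × 7 = 18.76 kWh
Off-peak energy = 1.34 kW × 4 h × 7 = 37.52 kWh
Cost = 18.76 × $0.25 + 37.52 × $0.10 = $4.69 + $3.752 = $8.44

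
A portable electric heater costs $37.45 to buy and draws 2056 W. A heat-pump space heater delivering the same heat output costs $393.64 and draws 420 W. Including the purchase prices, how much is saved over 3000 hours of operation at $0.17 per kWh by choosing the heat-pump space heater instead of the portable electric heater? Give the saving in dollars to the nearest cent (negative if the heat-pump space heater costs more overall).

portable electric heater: $37.45 + (2056/1000) kW × 3000 h × $0.17 = $37.45 + $1048.56 = $1086.01
heat-pump space heater: $393.64 + (420/1000) kW × 3000 h × $0.17 = $393.64 + $214.2 = $607.84
Saving = $1086.01 − $607.84 = $478.17

$478.17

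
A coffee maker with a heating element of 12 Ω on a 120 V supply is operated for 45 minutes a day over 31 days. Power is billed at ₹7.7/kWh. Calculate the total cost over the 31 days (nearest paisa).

Power = V²/R = 120²/12 = 1200 W = 1.2 kW
Runtime = 45 min × 31 = 1395 min = 23.25 h
Energy = 1.2 kW × 23.25 h = 27.9 kWh
Cost = 27.9 kWh × ₹7.7/kWh = ₹214.83

₹214.83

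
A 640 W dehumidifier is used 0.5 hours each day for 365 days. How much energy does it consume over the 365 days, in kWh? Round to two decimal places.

116.80 kWh

Runtime = 0.5 h/day × 365 days = 182.5 h
Energy = 0.64 kW × 182.5 h = 116.8 kWh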